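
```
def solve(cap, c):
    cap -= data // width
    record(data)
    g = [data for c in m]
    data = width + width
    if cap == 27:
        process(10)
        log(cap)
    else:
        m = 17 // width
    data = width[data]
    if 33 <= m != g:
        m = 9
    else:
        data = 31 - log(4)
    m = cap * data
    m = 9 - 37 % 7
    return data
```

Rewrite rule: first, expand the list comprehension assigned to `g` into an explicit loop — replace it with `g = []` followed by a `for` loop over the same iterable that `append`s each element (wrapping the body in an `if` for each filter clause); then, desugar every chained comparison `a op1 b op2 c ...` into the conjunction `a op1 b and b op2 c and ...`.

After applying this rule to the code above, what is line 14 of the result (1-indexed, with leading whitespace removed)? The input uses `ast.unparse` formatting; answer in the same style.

Transformed code:
def solve(cap, c):
    cap -= data // width
    record(data)
    g = []
    for c in m:
        g.append(data)
    data = width + width
    if cap == 27:
        process(10)
        log(cap)
    else:
        m = 17 // width
    data = width[data]
    if 33 <= m and m != g:
        m = 9
    else:
        data = 31 - log(4)
    m = cap * data
    m = 9 - 37 % 7
    return data

if 33 <= m and m != g:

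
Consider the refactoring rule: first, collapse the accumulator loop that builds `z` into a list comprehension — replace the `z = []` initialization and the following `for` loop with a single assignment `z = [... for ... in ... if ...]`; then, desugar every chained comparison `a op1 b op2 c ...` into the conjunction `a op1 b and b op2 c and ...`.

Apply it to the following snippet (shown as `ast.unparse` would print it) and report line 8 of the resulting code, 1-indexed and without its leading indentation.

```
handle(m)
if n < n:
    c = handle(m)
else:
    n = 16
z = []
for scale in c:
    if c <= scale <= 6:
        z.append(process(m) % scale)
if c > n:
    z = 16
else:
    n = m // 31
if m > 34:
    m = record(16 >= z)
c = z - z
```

z = 16

Transformed code:
handle(m)
if n < n:
    c = handle(m)
else:
    n = 16
z = [process(m) % scale for scale in c if c <= scale and scale <= 6]
if c > n:
    z = 16
else:
    n = m // 31
if m > 34:
    m = record(16 >= z)
c = z - z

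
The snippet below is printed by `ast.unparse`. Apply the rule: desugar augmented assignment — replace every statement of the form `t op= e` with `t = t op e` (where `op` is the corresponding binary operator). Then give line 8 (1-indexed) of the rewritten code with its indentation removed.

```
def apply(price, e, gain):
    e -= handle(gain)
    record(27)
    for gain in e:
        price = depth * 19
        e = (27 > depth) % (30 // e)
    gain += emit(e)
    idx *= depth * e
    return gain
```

idx = idx * (depth * e)

Transformed code:
def apply(price, e, gain):
    e = e - handle(gain)
    record(27)
    for gain in e:
        price = depth * 19
        e = (27 > depth) % (30 // e)
    gain = gain + emit(e)
    idx = idx * (depth * e)
    return gain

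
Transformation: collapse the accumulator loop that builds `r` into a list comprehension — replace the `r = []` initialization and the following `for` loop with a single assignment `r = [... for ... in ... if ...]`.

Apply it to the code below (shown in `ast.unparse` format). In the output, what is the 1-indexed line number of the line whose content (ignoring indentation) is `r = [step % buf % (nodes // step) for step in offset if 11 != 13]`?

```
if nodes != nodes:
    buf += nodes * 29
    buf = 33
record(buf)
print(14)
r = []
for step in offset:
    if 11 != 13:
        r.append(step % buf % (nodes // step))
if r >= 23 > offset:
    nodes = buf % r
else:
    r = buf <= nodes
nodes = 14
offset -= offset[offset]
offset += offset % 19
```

6

Transformed code:
if nodes != nodes:
    buf += nodes * 29
    buf = 33
record(buf)
print(14)
r = [step % buf % (nodes // step) for step in offset if 11 != 13]
if r >= 23 > offset:
    nodes = buf % r
else:
    r = buf <= nodes
nodes = 14
offset -= offset[offset]
offset += offset % 19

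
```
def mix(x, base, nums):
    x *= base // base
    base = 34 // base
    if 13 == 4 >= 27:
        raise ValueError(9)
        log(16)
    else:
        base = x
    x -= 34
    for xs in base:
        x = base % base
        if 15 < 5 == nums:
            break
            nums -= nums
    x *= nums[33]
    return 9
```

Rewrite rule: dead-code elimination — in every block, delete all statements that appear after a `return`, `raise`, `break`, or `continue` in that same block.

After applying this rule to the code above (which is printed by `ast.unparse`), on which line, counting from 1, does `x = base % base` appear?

10

Transformed code:
def mix(x, base, nums):
    x *= base // base
    base = 34 // base
    if 13 == 4 >= 27:
        raise ValueError(9)
    else:
        base = x
    x -= 34
    for xs in base:
        x = base % base
        if 15 < 5 == nums:
            break
    x *= nums[33]
    return 9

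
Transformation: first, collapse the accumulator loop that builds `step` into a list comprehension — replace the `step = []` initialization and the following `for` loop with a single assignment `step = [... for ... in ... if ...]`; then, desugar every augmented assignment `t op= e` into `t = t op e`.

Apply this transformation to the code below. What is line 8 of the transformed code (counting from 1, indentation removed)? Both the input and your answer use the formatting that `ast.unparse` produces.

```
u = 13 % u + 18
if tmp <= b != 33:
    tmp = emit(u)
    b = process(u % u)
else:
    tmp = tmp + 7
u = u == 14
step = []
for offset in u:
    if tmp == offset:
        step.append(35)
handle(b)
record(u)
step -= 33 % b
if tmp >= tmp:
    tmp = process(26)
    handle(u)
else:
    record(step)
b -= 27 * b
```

step = [35 for offset in u if tmp == offset]

Transformed code:
u = 13 % u + 18
if tmp <= b != 33:
    tmp = emit(u)
    b = process(u % u)
else:
    tmp = tmp + 7
u = u == 14
step = [35 for offset in u if tmp == offset]
handle(b)
record(u)
step = step - 33 % b
if tmp >= tmp:
    tmp = process(26)
    handle(u)
else:
    record(step)
b = b - 27 * b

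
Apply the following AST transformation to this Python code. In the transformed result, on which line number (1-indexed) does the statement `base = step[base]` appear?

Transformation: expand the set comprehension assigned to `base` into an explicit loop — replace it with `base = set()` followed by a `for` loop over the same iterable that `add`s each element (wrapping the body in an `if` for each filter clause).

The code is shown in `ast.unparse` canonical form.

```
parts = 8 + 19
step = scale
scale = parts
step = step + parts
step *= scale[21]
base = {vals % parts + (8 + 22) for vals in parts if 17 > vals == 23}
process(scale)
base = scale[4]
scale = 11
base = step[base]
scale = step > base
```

13

Transformed code:
parts = 8 + 19
step = scale
scale = parts
step = step + parts
step *= scale[21]
base = set()
for vals in parts:
    if 17 > vals == 23:
        base.add(vals % parts + (8 + 22))
process(scale)
base = scale[4]
scale = 11
base = step[base]
scale = step > base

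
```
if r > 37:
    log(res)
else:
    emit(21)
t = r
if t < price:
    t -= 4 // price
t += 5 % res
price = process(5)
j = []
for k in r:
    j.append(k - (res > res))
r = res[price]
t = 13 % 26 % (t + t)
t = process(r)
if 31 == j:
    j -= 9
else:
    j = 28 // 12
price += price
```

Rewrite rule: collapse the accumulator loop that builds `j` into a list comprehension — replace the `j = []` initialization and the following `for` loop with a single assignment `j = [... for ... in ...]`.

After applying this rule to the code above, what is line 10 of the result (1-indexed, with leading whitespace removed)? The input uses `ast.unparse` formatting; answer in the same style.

Transformed code:
if r > 37:
    log(res)
else:
    emit(21)
t = r
if t < price:
    t -= 4 // price
t += 5 % res
price = process(5)
j = [k - (res > res) for k in r]
r = res[price]
t = 13 % 26 % (t + t)
t = process(r)
if 31 == j:
    j -= 9
else:
    j = 28 // 12
price += price

j = [k - (res > res) for k in r]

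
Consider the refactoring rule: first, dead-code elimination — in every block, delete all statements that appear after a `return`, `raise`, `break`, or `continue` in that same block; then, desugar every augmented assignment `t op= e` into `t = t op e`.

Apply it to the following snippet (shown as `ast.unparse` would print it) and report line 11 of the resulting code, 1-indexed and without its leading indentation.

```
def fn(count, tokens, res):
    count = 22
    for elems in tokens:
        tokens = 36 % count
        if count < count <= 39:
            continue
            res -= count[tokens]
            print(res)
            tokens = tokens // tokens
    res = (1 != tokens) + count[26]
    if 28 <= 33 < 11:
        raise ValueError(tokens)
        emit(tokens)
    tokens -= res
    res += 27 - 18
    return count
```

Transformed code:
def fn(count, tokens, res):
    count = 22
    for elems in tokens:
        tokens = 36 % count
        if count < count <= 39:
            continue
    res = (1 != tokens) + count[26]
    if 28 <= 33 < 11:
        raise ValueError(tokens)
    tokens = tokens - res
    res = res + (27 - 18)
    return count

res = res + (27 - 18)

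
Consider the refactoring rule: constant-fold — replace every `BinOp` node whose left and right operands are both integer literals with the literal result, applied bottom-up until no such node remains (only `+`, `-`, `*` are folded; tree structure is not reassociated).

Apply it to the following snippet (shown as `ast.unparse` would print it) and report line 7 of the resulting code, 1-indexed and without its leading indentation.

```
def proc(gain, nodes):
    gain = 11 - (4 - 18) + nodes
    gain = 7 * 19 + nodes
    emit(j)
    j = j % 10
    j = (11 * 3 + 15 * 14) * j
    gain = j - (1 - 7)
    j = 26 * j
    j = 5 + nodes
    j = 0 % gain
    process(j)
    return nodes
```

Transformed code:
def proc(gain, nodes):
    gain = 25 + nodes
    gain = 133 + nodes
    emit(j)
    j = j % 10
    j = 243 * j
    gain = j - -6
    j = 26 * j
    j = 5 + nodes
    j = 0 % gain
    process(j)
    return nodes

gain = j - -6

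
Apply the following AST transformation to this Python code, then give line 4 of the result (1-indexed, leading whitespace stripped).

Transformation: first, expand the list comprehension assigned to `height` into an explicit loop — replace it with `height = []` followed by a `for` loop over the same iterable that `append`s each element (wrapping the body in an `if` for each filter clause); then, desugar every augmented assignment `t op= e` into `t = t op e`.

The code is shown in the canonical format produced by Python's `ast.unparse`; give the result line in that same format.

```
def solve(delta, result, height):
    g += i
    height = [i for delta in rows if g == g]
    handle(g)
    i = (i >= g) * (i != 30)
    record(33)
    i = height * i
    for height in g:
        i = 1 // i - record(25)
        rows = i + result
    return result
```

Transformed code:
def solve(delta, result, height):
    g = g + i
    height = []
    for delta in rows:
        if g == g:
            height.append(i)
    handle(g)
    i = (i >= g) * (i != 30)
    record(33)
    i = height * i
    for height in g:
        i = 1 // i - record(25)
        rows = i + result
    return result

for delta in rows:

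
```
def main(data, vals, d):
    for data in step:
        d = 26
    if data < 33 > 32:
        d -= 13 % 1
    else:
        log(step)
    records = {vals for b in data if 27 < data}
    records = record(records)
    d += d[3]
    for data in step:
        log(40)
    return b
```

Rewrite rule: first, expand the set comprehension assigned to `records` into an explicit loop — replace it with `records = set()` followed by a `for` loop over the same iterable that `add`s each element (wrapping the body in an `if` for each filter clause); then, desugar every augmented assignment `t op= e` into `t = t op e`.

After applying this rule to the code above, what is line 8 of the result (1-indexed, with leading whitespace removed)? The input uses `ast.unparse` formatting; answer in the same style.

Transformed code:
def main(data, vals, d):
    for data in step:
        d = 26
    if data < 33 > 32:
        d = d - 13 % 1
    else:
        log(step)
    records = set()
    for b in data:
        if 27 < data:
            records.add(vals)
    records = record(records)
    d = d + d[3]
    for data in step:
        log(40)
    return b

records = set()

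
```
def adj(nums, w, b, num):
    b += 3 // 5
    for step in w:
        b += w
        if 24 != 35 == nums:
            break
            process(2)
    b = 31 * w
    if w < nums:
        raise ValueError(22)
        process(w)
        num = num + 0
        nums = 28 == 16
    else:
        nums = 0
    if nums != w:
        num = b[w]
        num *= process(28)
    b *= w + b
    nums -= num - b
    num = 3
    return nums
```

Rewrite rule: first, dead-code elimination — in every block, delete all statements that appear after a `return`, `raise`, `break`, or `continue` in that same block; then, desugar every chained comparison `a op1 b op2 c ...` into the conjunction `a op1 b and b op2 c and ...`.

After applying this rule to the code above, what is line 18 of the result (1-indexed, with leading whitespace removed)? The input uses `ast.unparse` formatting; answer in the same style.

Transformed code:
def adj(nums, w, b, num):
    b += 3 // 5
    for step in w:
        b += w
        if 24 != 35 and 35 == nums:
            break
    b = 31 * w
    if w < nums:
        raise ValueError(22)
    else:
        nums = 0
    if nums != w:
        num = b[w]
        num *= process(28)
    b *= w + b
    nums -= num - b
    num = 3
    return nums

return nums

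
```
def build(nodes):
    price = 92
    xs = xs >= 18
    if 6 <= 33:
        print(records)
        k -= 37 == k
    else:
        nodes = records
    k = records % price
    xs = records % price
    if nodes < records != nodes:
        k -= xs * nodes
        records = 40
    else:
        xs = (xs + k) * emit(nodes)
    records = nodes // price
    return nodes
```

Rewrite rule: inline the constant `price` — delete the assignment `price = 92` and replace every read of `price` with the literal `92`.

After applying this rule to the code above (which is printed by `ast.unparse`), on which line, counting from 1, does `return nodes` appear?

Transformed code:
def build(nodes):
    xs = xs >= 18
    if 6 <= 33:
        print(records)
        k -= 37 == k
    else:
        nodes = records
    k = records % 92
    xs = records % 92
    if nodes < records != nodes:
        k -= xs * nodes
        records = 40
    else:
        xs = (xs + k) * emit(nodes)
    records = nodes // 92
    return nodes

16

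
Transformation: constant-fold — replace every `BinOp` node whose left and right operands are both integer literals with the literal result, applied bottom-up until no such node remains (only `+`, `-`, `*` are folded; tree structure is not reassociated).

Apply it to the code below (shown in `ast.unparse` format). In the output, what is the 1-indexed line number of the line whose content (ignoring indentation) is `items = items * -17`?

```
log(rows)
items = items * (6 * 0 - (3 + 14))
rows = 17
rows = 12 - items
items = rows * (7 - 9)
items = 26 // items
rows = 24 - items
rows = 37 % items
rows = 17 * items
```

Transformed code:
log(rows)
items = items * -17
rows = 17
rows = 12 - items
items = rows * -2
items = 26 // items
rows = 24 - items
rows = 37 % items
rows = 17 * items

2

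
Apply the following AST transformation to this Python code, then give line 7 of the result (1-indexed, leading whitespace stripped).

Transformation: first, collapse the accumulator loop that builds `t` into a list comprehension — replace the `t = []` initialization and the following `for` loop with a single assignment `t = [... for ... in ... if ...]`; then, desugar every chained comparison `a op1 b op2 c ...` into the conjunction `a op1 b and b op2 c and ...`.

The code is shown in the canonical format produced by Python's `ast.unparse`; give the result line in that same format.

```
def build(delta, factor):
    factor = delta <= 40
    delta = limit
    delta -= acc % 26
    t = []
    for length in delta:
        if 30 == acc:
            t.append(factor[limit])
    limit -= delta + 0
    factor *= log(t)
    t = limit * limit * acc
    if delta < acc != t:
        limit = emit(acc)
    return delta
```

Transformed code:
def build(delta, factor):
    factor = delta <= 40
    delta = limit
    delta -= acc % 26
    t = [factor[limit] for length in delta if 30 == acc]
    limit -= delta + 0
    factor *= log(t)
    t = limit * limit * acc
    if delta < acc and acc != t:
        limit = emit(acc)
    return delta

factor *= log(t)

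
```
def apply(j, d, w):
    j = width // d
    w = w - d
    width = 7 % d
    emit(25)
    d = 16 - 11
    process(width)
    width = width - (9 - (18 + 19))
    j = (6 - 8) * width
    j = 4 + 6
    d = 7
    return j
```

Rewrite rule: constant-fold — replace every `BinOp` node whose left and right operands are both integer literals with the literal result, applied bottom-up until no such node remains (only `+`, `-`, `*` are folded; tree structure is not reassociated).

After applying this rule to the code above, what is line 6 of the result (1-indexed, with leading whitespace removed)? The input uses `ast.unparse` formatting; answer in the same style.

Transformed code:
def apply(j, d, w):
    j = width // d
    w = w - d
    width = 7 % d
    emit(25)
    d = 5
    process(width)
    width = width - -28
    j = -2 * width
    j = 10
    d = 7
    return j

d = 5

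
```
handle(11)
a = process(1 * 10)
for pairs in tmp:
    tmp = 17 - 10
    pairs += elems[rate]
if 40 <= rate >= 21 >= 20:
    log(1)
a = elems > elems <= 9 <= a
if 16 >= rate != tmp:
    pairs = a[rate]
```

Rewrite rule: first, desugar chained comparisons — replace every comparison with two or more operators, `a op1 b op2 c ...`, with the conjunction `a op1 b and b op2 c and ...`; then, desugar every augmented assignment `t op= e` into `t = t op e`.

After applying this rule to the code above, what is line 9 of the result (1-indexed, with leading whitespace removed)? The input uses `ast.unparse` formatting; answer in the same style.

Transformed code:
handle(11)
a = process(1 * 10)
for pairs in tmp:
    tmp = 17 - 10
    pairs = pairs + elems[rate]
if 40 <= rate and rate >= 21 and (21 >= 20):
    log(1)
a = elems > elems and elems <= 9 and (9 <= a)
if 16 >= rate and rate != tmp:
    pairs = a[rate]

if 16 >= rate and rate != tmp:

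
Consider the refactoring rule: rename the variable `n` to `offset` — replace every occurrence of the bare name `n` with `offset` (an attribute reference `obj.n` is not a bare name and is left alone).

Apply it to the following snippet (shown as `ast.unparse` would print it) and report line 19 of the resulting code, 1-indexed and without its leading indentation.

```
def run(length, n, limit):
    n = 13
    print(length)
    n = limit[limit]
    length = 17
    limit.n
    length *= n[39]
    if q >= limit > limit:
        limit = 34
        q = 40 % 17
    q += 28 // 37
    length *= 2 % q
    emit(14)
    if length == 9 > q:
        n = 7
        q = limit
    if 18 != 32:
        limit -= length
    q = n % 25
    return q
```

Transformed code:
def run(length, offset, limit):
    offset = 13
    print(length)
    offset = limit[limit]
    length = 17
    limit.n
    length *= offset[39]
    if q >= limit > limit:
        limit = 34
        q = 40 % 17
    q += 28 // 37
    length *= 2 % q
    emit(14)
    if length == 9 > q:
        offset = 7
        q = limit
    if 18 != 32:
        limit -= length
    q = offset % 25
    return q

q = offset % 25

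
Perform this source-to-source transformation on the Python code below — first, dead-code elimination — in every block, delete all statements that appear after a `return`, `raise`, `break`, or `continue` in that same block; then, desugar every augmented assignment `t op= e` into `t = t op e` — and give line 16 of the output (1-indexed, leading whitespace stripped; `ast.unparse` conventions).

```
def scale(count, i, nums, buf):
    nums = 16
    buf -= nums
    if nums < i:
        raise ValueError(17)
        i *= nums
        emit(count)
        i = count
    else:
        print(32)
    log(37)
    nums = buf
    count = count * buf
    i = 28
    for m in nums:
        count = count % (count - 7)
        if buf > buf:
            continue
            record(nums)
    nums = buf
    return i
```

Transformed code:
def scale(count, i, nums, buf):
    nums = 16
    buf = buf - nums
    if nums < i:
        raise ValueError(17)
    else:
        print(32)
    log(37)
    nums = buf
    count = count * buf
    i = 28
    for m in nums:
        count = count % (count - 7)
        if buf > buf:
            continue
    nums = buf
    return i

nums = buf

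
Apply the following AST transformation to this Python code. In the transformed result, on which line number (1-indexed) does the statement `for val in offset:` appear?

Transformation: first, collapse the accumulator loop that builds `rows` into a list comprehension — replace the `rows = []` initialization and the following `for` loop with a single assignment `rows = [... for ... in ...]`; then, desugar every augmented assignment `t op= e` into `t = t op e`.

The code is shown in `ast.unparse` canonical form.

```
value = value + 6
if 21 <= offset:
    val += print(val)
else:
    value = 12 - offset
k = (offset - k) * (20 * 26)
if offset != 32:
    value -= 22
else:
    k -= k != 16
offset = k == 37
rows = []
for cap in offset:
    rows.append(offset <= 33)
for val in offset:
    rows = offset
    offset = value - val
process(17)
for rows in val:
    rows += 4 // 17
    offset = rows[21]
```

13

Transformed code:
value = value + 6
if 21 <= offset:
    val = val + print(val)
else:
    value = 12 - offset
k = (offset - k) * (20 * 26)
if offset != 32:
    value = value - 22
else:
    k = k - (k != 16)
offset = k == 37
rows = [offset <= 33 for cap in offset]
for val in offset:
    rows = offset
    offset = value - val
process(17)
for rows in val:
    rows = rows + 4 // 17
    offset = rows[21]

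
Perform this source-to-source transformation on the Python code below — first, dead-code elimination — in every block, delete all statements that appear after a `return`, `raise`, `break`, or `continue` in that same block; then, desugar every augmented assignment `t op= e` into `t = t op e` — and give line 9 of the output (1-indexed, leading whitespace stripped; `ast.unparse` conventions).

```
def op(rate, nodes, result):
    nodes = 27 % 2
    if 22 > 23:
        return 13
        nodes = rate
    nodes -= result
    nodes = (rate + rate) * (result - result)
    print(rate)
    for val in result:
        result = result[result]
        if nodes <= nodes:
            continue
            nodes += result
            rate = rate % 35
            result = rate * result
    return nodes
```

Transformed code:
def op(rate, nodes, result):
    nodes = 27 % 2
    if 22 > 23:
        return 13
    nodes = nodes - result
    nodes = (rate + rate) * (result - result)
    print(rate)
    for val in result:
        result = result[result]
        if nodes <= nodes:
            continue
    return nodes

result = result[result]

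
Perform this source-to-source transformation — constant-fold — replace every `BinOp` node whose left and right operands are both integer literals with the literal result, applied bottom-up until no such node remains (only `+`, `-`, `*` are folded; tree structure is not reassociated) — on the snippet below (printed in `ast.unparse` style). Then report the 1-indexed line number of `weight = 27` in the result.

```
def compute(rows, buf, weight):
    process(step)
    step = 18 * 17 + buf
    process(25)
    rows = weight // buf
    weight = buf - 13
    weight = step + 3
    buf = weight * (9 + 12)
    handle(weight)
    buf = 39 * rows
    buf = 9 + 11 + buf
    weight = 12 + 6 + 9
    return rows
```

12

Transformed code:
def compute(rows, buf, weight):
    process(step)
    step = 306 + buf
    process(25)
    rows = weight // buf
    weight = buf - 13
    weight = step + 3
    buf = weight * 21
    handle(weight)
    buf = 39 * rows
    buf = 20 + buf
    weight = 27
    return rows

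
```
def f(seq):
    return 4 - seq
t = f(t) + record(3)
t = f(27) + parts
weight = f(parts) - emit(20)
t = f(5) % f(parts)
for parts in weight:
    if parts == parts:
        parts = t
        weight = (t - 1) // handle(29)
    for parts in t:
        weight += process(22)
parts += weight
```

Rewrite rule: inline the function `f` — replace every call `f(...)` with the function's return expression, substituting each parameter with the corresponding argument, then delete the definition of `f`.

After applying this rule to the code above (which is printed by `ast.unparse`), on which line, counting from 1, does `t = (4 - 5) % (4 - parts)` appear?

Transformed code:
t = 4 - t + record(3)
t = 4 - 27 + parts
weight = 4 - parts - emit(20)
t = (4 - 5) % (4 - parts)
for parts in weight:
    if parts == parts:
        parts = t
        weight = (t - 1) // handle(29)
    for parts in t:
        weight += process(22)
parts += weight

4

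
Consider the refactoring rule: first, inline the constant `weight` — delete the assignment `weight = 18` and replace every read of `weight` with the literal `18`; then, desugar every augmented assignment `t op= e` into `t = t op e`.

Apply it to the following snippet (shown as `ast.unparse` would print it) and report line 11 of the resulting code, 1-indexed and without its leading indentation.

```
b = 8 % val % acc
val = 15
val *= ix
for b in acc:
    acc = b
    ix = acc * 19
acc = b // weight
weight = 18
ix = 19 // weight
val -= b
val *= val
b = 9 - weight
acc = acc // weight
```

Transformed code:
b = 8 % val % acc
val = 15
val = val * ix
for b in acc:
    acc = b
    ix = acc * 19
acc = b // 18
ix = 19 // 18
val = val - b
val = val * val
b = 9 - 18
acc = acc // 18

b = 9 - 18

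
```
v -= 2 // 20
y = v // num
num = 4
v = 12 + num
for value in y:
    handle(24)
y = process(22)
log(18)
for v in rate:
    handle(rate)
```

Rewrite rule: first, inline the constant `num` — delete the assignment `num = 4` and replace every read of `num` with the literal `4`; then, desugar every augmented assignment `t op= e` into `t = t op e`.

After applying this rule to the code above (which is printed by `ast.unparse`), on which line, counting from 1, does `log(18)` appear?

Transformed code:
v = v - 2 // 20
y = v // 4
v = 12 + 4
for value in y:
    handle(24)
y = process(22)
log(18)
for v in rate:
    handle(rate)

7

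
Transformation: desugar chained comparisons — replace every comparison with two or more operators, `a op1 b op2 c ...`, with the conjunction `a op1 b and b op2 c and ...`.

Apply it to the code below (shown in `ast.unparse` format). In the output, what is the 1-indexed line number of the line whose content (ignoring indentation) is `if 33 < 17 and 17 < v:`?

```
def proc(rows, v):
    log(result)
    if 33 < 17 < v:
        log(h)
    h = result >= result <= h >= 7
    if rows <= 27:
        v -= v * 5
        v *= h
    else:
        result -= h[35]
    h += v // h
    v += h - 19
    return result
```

3

Transformed code:
def proc(rows, v):
    log(result)
    if 33 < 17 and 17 < v:
        log(h)
    h = result >= result and result <= h and (h >= 7)
    if rows <= 27:
        v -= v * 5
        v *= h
    else:
        result -= h[35]
    h += v // h
    v += h - 19
    return result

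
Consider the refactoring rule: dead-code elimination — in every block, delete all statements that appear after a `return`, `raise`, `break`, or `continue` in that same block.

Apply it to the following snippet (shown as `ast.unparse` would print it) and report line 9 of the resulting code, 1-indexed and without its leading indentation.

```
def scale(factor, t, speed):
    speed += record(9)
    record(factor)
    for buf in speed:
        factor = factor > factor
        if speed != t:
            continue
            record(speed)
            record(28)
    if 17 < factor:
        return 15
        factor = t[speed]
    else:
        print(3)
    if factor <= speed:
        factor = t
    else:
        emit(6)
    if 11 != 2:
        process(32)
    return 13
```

Transformed code:
def scale(factor, t, speed):
    speed += record(9)
    record(factor)
    for buf in speed:
        factor = factor > factor
        if speed != t:
            continue
    if 17 < factor:
        return 15
    else:
        print(3)
    if factor <= speed:
        factor = t
    else:
        emit(6)
    if 11 != 2:
        process(32)
    return 13

return 15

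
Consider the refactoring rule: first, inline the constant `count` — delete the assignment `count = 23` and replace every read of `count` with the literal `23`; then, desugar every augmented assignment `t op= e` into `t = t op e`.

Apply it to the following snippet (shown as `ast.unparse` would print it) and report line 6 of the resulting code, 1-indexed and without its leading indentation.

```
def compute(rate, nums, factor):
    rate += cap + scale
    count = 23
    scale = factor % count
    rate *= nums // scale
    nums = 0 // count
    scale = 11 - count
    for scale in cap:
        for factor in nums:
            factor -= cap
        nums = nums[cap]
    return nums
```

scale = 11 - 23

Transformed code:
def compute(rate, nums, factor):
    rate = rate + (cap + scale)
    scale = factor % 23
    rate = rate * (nums // scale)
    nums = 0 // 23
    scale = 11 - 23
    for scale in cap:
        for factor in nums:
            factor = factor - cap
        nums = nums[cap]
    return nums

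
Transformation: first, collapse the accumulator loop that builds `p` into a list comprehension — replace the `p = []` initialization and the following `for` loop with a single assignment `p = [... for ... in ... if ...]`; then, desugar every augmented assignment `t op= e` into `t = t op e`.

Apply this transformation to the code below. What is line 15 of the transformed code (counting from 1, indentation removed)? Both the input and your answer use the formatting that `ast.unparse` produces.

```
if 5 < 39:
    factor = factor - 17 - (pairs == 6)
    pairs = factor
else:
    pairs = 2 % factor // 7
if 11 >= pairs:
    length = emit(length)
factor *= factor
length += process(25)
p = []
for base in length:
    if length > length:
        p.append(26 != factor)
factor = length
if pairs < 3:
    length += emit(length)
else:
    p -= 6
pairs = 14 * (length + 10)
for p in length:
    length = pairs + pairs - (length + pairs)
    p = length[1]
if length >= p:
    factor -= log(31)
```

p = p - 6

Transformed code:
if 5 < 39:
    factor = factor - 17 - (pairs == 6)
    pairs = factor
else:
    pairs = 2 % factor // 7
if 11 >= pairs:
    length = emit(length)
factor = factor * factor
length = length + process(25)
p = [26 != factor for base in length if length > length]
factor = length
if pairs < 3:
    length = length + emit(length)
else:
    p = p - 6
pairs = 14 * (length + 10)
for p in length:
    length = pairs + pairs - (length + pairs)
    p = length[1]
if length >= p:
    factor = factor - log(31)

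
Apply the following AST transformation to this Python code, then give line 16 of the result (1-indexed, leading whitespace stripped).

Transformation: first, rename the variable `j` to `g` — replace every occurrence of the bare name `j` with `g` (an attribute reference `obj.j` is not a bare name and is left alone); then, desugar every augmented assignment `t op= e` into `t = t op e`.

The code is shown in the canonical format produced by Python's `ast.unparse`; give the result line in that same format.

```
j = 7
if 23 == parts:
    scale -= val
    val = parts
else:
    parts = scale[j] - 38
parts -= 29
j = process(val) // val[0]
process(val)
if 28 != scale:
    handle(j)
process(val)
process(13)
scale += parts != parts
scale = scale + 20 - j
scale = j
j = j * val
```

Transformed code:
g = 7
if 23 == parts:
    scale = scale - val
    val = parts
else:
    parts = scale[g] - 38
parts = parts - 29
g = process(val) // val[0]
process(val)
if 28 != scale:
    handle(g)
process(val)
process(13)
scale = scale + (parts != parts)
scale = scale + 20 - g
scale = g
g = g * val

scale = g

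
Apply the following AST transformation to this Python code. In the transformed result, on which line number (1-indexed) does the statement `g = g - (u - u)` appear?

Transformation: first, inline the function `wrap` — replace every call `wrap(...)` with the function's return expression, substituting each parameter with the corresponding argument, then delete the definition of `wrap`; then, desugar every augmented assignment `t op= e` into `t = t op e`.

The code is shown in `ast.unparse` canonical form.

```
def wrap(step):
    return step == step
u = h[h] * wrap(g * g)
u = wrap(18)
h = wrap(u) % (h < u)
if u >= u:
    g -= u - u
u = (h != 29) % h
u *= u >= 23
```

Transformed code:
u = h[h] * (g * g == g * g)
u = 18 == 18
h = (u == u) % (h < u)
if u >= u:
    g = g - (u - u)
u = (h != 29) % h
u = u * (u >= 23)

5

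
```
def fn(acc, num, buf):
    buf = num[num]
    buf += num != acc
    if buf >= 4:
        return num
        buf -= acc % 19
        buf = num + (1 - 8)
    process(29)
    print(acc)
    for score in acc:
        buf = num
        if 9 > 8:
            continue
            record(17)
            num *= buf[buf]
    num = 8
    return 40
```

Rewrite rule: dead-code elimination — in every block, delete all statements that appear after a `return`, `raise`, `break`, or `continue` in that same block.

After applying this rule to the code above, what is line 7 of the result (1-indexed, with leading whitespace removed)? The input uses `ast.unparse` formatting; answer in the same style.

Transformed code:
def fn(acc, num, buf):
    buf = num[num]
    buf += num != acc
    if buf >= 4:
        return num
    process(29)
    print(acc)
    for score in acc:
        buf = num
        if 9 > 8:
            continue
    num = 8
    return 40

print(acc)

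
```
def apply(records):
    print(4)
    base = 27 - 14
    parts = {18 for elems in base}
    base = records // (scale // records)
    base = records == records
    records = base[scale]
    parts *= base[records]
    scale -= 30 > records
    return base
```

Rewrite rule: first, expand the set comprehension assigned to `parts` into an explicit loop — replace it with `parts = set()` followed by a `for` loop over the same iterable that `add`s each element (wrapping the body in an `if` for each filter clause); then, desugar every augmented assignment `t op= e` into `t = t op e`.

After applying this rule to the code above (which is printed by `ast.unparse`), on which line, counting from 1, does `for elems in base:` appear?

Transformed code:
def apply(records):
    print(4)
    base = 27 - 14
    parts = set()
    for elems in base:
        parts.add(18)
    base = records // (scale // records)
    base = records == records
    records = base[scale]
    parts = parts * base[records]
    scale = scale - (30 > records)
    return base

5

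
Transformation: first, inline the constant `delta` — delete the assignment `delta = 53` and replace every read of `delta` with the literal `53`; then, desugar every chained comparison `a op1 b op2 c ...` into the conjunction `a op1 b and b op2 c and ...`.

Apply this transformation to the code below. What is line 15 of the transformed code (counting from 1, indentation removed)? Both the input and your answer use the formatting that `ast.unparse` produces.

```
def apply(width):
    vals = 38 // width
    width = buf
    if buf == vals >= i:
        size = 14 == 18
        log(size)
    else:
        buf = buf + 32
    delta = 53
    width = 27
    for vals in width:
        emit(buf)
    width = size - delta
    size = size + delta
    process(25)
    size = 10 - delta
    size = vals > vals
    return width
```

Transformed code:
def apply(width):
    vals = 38 // width
    width = buf
    if buf == vals and vals >= i:
        size = 14 == 18
        log(size)
    else:
        buf = buf + 32
    width = 27
    for vals in width:
        emit(buf)
    width = size - 53
    size = size + 53
    process(25)
    size = 10 - 53
    size = vals > vals
    return width

size = 10 - 53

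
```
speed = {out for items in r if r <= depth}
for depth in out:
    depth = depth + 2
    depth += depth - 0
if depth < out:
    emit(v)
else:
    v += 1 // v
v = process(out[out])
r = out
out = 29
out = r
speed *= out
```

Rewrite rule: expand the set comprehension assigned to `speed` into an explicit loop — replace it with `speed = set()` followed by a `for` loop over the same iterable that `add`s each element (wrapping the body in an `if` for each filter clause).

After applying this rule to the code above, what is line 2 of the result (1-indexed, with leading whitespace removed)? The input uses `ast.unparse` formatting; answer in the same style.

Transformed code:
speed = set()
for items in r:
    if r <= depth:
        speed.add(out)
for depth in out:
    depth = depth + 2
    depth += depth - 0
if depth < out:
    emit(v)
else:
    v += 1 // v
v = process(out[out])
r = out
out = 29
out = r
speed *= out

for items in r:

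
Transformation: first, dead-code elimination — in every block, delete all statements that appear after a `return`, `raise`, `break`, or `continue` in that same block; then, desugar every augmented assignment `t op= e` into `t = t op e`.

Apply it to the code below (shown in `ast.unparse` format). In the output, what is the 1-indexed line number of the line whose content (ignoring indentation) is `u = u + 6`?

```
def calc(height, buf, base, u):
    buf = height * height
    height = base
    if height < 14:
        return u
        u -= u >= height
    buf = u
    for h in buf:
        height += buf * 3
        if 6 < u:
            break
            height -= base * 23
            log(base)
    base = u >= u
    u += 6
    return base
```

12

Transformed code:
def calc(height, buf, base, u):
    buf = height * height
    height = base
    if height < 14:
        return u
    buf = u
    for h in buf:
        height = height + buf * 3
        if 6 < u:
            break
    base = u >= u
    u = u + 6
    return base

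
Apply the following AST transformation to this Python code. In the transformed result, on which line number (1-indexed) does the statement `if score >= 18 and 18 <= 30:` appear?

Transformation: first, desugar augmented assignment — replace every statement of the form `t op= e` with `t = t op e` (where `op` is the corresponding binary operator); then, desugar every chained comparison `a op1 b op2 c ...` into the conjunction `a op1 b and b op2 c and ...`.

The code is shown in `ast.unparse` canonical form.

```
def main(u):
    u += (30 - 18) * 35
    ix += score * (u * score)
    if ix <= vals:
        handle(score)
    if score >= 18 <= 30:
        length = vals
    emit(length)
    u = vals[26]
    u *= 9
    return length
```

Transformed code:
def main(u):
    u = u + (30 - 18) * 35
    ix = ix + score * (u * score)
    if ix <= vals:
        handle(score)
    if score >= 18 and 18 <= 30:
        length = vals
    emit(length)
    u = vals[26]
    u = u * 9
    return length

6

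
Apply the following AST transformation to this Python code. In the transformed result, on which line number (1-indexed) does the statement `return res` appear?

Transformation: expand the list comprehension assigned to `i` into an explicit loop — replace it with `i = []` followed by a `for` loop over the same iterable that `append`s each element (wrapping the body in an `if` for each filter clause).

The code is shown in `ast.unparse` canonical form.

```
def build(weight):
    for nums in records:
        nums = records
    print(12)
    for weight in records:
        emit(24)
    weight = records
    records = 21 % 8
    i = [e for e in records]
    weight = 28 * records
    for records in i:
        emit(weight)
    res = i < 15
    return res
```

16

Transformed code:
def build(weight):
    for nums in records:
        nums = records
    print(12)
    for weight in records:
        emit(24)
    weight = records
    records = 21 % 8
    i = []
    for e in records:
        i.append(e)
    weight = 28 * records
    for records in i:
        emit(weight)
    res = i < 15
    return res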